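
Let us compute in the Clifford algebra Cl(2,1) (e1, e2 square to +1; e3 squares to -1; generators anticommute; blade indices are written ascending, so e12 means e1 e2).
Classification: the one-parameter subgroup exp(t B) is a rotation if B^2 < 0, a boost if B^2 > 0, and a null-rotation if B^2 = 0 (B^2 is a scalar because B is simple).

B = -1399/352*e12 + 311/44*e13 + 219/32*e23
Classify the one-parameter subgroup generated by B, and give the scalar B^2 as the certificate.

B^2 term by term: the squares give (-1399/352)^2*(e12)^2 + (311/44)^2*(e13)^2 + (219/32)^2*(e23)^2 = 1957201/123904*(-1) + 96721/1936*(+1) + 47961/1024*(+1) = 81 (each basis 2-blade squares to minus the product of its generators' squares); cross terms between blades sharing an index anticommute and cancel. So B^2 = 81.
Answer: boost, certificate B^2 = 81. Certificate logic: 81 is a conjugation-invariant scalar, so its sign fixes rotation versus boost versus null-rotation outright.


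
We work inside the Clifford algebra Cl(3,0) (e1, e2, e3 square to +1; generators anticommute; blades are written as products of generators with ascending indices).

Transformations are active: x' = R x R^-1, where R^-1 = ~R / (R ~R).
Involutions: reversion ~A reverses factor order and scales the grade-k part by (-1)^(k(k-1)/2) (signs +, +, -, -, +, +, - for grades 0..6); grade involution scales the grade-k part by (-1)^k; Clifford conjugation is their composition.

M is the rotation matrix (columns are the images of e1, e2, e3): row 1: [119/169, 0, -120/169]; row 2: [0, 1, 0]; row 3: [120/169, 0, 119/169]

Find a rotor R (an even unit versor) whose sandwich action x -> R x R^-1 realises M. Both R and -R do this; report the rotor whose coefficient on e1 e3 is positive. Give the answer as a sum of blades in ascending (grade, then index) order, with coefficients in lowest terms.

Method: write R = a + b12*e1 e2 + b13*e1 e3 + b23*e2 e3 with a^2 + b12^2 + b13^2 + b23^2 = 1 (so R^-1 = ~R). Expanding the columns R e_j ~R gives tr M = 4a^2 - 1 and, from the antisymmetric part, M21 - M12 = -4a*b12, M13 - M31 = 4a*b13, M32 - M23 = -4a*b23.
Here tr M = 407/169, so a^2 = (1 + tr M)/4 = 144/169 and a = ±12/13. Taking a = 12/13: M21 - M12 = 0, M13 - M31 = -240/169, M32 - M23 = 0, giving b12 = 0, b13 = -5/13, b23 = 0, i.e. R = 12/13 - 5/13*e1 e3.
Its e1 e3 coefficient is negative, so report the other preimage -R.
Answer: -12/13 + 5/13*e1 e3. Sheet selection: the two-to-one cover makes ±R indistinguishable at the matrix level (trace 407/169), so uniqueness comes from the required sign on e1 e3.


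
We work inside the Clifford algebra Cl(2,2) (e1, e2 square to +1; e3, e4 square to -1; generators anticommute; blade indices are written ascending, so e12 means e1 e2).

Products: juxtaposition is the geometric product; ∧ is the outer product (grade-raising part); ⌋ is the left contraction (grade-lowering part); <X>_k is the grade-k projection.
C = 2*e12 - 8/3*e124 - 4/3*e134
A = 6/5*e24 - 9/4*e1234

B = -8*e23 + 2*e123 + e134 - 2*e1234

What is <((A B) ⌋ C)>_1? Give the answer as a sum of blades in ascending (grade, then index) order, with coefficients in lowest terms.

step 1: 9/2 - 9/4*e2 + 9/2*e4 + 12/5*e13 + 18*e14 - 48/5*e34 + 6/5*e123 + 12/5*e134
step 2: 16/5 - 83/10*e1 + 48*e2 + 24*e3 - 16/5*e4 + 21*e12 + 6*e13 - 6*e14 - 12*e124 - 6*e134
step 3: -83/10*e1 + 48*e2 + 24*e3 - 16/5*e4
Answer: -83/10*e1 + 48*e2 + 24*e3 - 16/5*e4


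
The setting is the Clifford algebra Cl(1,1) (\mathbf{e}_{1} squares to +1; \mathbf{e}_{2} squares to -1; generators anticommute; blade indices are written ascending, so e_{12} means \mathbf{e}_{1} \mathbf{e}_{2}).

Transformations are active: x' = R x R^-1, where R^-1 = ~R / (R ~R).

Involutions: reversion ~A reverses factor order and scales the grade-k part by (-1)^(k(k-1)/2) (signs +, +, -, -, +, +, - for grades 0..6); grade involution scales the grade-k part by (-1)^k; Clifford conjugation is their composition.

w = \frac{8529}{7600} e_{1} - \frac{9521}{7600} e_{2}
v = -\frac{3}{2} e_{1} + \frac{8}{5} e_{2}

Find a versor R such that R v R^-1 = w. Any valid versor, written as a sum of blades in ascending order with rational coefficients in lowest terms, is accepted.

Key observation: q(v) = q(w) = -\frac{31}{100} (sandwiches preserve the norm), so R = v + w = -\frac{2871}{7600} e_{1} + \frac{2639}{7600} e_{2} works whenever it is invertible — the component of v along it is kept and (v - w)/2 reverses, sending v to w.
Answer: -\frac{2871}{7600} e_{1} + \frac{2639}{7600} e_{2}


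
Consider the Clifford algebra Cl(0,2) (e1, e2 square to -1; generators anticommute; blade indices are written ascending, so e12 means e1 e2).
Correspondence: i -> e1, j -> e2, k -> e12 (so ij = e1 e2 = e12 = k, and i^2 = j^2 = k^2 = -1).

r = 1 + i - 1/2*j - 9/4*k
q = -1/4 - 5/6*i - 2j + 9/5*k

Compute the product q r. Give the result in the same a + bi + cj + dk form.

In blades: q = -1/4 - 5/6*e1 - 2*e2 + 9/5*e12, r = 1 + e1 - 1/2*e2 - 9/4*e12.
Distribute q over r term by term (generator squares from the signature, products reordered to ascending indices): (-1/4)*r = -1/4 - 1/4*e1 + 1/8*e2 + 9/16*e12; (-5/6*e1)*r = 5/6 - 5/6*e1 - 15/8*e2 + 5/12*e12; (-2*e2)*r = -1 + 9/2*e1 - 2*e2 + 2*e12; (9/5*e12)*r = 81/20 + 9/10*e1 + 9/5*e2 + 9/5*e12.
Sum: 109/30 + 259/60*e1 - 39/20*e2 + 1147/240*e12; translating back through the correspondence:
Answer: 109/30 + 259/60*i - 39/20*j + 1147/240*k


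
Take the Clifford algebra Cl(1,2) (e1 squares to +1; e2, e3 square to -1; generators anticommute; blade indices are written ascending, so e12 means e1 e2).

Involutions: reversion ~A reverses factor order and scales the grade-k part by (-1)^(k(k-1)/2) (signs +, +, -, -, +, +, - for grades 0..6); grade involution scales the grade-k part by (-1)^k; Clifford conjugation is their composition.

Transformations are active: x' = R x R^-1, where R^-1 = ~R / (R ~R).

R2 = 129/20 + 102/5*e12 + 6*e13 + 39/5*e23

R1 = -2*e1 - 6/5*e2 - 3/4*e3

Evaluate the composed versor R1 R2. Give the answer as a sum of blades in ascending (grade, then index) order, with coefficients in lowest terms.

Distribute over the terms of R1 (each basis-blade product reordered to ascending indices, repeated generators contracted through their squares):
(-2*e1) R2 = -129/10*e1 - 204/5*e2 - 12*e3 - 78/5*e123
(-6/5*e2) R2 = -612/25*e1 - 387/50*e2 + 234/25*e3 + 36/5*e123
(-3/4*e3) R2 = -9/2*e1 - 117/20*e2 - 387/80*e3 - 153/10*e123
Summing the partial products and collecting blades:
Answer: -1047/25*e1 - 5439/100*e2 - 2991/400*e3 - 237/10*e123


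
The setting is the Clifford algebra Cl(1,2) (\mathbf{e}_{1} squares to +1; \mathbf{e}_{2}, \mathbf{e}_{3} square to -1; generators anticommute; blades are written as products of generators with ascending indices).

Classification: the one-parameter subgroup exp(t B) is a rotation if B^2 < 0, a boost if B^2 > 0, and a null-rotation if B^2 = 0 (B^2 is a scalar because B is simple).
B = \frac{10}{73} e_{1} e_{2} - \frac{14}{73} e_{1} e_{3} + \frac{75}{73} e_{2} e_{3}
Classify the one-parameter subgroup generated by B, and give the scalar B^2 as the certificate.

B^2 term by term: the squares give (\frac{10}{73})^2*(e_{1} e_{2})^2 + (-\frac{14}{73})^2*(e_{1} e_{3})^2 + (\frac{75}{73})^2*(e_{2} e_{3})^2 = \frac{100}{5329}*(+1) + \frac{196}{5329}*(+1) + \frac{5625}{5329}*(-1) = -1 (each basis 2-blade squares to minus the product of its generators' squares); cross terms between blades sharing an index anticommute and cancel. So B^2 = -1.
Answer: rotation, certificate B^2 = -1. Note: conjugating B changes its blade decomposition but never the scalar B^2 = -1, whose sign settles the classification.


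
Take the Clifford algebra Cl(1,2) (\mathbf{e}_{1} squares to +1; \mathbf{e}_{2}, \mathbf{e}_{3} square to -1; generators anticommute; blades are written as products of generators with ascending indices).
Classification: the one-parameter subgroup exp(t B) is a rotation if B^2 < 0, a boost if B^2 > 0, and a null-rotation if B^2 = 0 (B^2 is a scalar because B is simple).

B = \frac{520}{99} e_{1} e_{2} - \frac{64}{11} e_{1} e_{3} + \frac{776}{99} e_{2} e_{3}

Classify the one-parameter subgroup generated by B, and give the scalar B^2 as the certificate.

B^2 term by term: the squares give (\frac{520}{99})^2*(e_{1} e_{2})^2 + (-\frac{64}{11})^2*(e_{1} e_{3})^2 + (\frac{776}{99})^2*(e_{2} e_{3})^2 = \frac{270400}{9801}*(+1) + \frac{4096}{121}*(+1) + \frac{602176}{9801}*(-1) = 0 (each basis 2-blade squares to minus the product of its generators' squares); cross terms between blades sharing an index anticommute and cancel. So B^2 = 0.
Answer: null-rotation, certificate B^2 = 0. Check the certificate: B^2 = 0, and that sign is decisive whatever form B takes.


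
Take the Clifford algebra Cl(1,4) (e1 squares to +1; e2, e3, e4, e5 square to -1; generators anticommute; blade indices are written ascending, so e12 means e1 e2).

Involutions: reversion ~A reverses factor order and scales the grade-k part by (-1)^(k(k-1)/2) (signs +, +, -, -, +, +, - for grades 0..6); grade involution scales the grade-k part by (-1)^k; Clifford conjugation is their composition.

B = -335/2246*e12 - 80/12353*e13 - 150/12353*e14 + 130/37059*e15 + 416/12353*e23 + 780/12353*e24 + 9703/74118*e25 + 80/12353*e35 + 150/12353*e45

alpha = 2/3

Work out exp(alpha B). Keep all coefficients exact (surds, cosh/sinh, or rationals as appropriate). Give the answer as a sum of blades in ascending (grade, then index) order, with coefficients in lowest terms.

B^2 term by term: the squares give (-335/2246)^2*(e12)^2 + (-80/12353)^2*(e13)^2 + (-150/12353)^2*(e14)^2 + (130/37059)^2*(e15)^2 + (416/12353)^2*(e23)^2 + (780/12353)^2*(e24)^2 + (9703/74118)^2*(e25)^2 + (80/12353)^2*(e35)^2 + (150/12353)^2*(e45)^2 = 112225/5044516*(+1) + 6400/152596609*(+1) + 22500/152596609*(+1) + 16900/1373369481*(+1) + 173056/152596609*(-1) + 608400/152596609*(-1) + 94148209/5493477924*(-1) + 6400/152596609*(-1) + 22500/152596609*(-1) = 0 (each basis 2-blade squares to minus the product of its generators' squares); cross terms between blades sharing an index anticommute and cancel; the commuting (index-disjoint) pairs give grade-4 terms 2*c*c'*(blade product), which cancel blade by blade — e1234: 124800/152596609 - 124800/152596609 = 0; e1235: -26800/13872419 + 776240/457789827 + 108160/457789827 = 0; e1245: -50250/13872419 + 485150/152596609 + 67600/152596609 = 0; e1345: -24000/152596609 + 24000/152596609 = 0; e2345: 124800/152596609 - 124800/152596609 = 0 — confirming B is simple. So B^2 = 0.
B^2 = 0, and the exponential is exactly linear here: exp(alpha B) = 1 + alpha B (parabolic case).
Answer: 1 - 335/3369*e12 - 160/37059*e13 - 100/12353*e14 + 260/111177*e15 + 832/37059*e23 + 520/12353*e24 + 9703/111177*e25 + 160/37059*e35 + 100/12353*e45


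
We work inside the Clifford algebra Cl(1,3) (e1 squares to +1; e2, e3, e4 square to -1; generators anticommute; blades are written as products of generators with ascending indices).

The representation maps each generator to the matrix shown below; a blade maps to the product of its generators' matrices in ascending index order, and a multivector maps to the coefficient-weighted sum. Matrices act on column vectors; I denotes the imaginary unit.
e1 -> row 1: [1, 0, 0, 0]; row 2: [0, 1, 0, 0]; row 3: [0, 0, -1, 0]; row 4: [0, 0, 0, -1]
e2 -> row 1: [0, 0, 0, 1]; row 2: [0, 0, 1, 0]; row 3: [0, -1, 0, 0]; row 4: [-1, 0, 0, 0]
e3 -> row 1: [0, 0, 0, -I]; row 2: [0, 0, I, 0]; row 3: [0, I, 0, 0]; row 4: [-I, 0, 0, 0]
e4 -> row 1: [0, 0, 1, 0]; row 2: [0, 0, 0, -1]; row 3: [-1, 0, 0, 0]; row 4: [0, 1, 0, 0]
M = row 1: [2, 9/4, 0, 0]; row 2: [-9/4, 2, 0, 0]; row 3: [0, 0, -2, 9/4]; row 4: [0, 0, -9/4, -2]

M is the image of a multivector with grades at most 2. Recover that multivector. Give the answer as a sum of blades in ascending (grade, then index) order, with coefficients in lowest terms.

Method: the blade images are trace-orthogonal — tr(rho(e_A) rho(e_B)^-1) = 4 if A = B and 0 otherwise — and rho(e_A)^-1 = (e_A)^2 * rho(e_A) with (e_A)^2 = +1 or -1, so the coefficient of e_A in the preimage is (e_A)^2 * tr(M rho(e_A))/4.
Nonzero projections over blades of grade <= 2: e1: (e1)^2 = +1, tr(M rho(e1)) = 8, coefficient 2; e2 e4: (e2 e4)^2 = -1, tr(M rho(e2 e4)) = -9, coefficient 9/4. Every other blade of grade <= 2 projects to 0.
Answer: 2*e1 + 9/4*e2 e4


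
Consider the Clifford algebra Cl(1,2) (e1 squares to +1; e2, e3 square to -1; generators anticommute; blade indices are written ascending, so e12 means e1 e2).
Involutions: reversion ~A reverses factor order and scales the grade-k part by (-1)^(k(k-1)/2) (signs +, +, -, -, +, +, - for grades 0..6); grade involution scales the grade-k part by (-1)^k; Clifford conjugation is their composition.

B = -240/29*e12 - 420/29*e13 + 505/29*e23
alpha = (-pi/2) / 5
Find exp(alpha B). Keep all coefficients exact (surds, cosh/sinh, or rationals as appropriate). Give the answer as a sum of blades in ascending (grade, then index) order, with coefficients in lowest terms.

B^2 term by term: the squares give (-240/29)^2*(e12)^2 + (-420/29)^2*(e13)^2 + (505/29)^2*(e23)^2 = 57600/841*(+1) + 176400/841*(+1) + 255025/841*(-1) = -25 (each basis 2-blade squares to minus the product of its generators' squares); cross terms between blades sharing an index anticommute and cancel. So B^2 = -25.
B^2 = -25 — the series telescopes trigonometrically here: l = 5, alpha*l = -pi/2, so exp(alpha B) = cos(-pi/2) + (sin(-pi/2)/5)*B = 0 + (-1/5)*B.
Answer: 48/29*e12 + 84/29*e13 - 101/29*e23


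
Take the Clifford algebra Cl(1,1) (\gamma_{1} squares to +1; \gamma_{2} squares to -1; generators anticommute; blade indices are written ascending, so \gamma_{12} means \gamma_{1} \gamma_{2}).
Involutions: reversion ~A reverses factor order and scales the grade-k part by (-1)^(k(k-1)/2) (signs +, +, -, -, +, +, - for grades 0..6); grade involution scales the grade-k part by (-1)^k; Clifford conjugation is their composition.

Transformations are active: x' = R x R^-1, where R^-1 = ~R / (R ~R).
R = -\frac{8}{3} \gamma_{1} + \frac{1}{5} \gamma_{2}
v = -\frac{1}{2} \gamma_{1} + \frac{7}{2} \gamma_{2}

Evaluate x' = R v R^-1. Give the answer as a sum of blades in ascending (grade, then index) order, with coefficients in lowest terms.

~R = -\frac{8}{3} \gamma_{1} + \frac{1}{5} \gamma_{2}, and R ~R = \frac{1591}{225}, so R^-1 = ~R / (\frac{1591}{225}).
R v = \frac{19}{30} - \frac{277}{30} \gamma_{12}
Answer: \frac{71}{3182} \gamma_{1} - \frac{11023}{3182} \gamma_{2}


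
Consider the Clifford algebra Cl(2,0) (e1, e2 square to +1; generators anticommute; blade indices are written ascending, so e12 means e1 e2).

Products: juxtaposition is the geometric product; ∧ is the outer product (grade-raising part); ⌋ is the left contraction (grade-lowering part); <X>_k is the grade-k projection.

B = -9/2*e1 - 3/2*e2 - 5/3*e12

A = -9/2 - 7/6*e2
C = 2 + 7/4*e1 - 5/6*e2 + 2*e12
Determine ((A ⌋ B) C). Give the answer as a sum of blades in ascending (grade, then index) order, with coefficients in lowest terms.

step 1: 7/4 + 659/36*e1 + 27/4*e2 + 15/2*e12
step 2: 2147/144 + 2869/144*e1 + 1279/36*e2 - 3701/432*e12
Answer: 2147/144 + 2869/144*e1 + 1279/36*e2 - 3701/432*e12


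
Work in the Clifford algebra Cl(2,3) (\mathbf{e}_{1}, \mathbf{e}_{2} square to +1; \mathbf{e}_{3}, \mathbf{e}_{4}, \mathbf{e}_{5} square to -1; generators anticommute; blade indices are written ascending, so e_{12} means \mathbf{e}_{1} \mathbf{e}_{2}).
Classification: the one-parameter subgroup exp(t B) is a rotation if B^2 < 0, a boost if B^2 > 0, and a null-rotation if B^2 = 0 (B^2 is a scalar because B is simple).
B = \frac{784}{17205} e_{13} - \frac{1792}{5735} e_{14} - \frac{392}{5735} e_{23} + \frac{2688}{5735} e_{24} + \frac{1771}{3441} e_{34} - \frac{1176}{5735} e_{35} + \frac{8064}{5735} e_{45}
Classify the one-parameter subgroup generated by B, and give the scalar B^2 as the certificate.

B^2 term by term: the squares give (\frac{784}{17205})^2*(e_{13})^2 + (-\frac{1792}{5735})^2*(e_{14})^2 + (-\frac{392}{5735})^2*(e_{23})^2 + (\frac{2688}{5735})^2*(e_{24})^2 + (\frac{1771}{3441})^2*(e_{34})^2 + (-\frac{1176}{5735})^2*(e_{35})^2 + (\frac{8064}{5735})^2*(e_{45})^2 = \frac{614656}{296012025}*(+1) + \frac{3211264}{32890225}*(+1) + \frac{153664}{32890225}*(+1) + \frac{7225344}{32890225}*(+1) + \frac{3136441}{11840481}*(-1) + \frac{1382976}{32890225}*(-1) + \frac{65028096}{32890225}*(-1) = -\frac{49}{25} (each basis 2-blade squares to minus the product of its generators' squares); cross terms between blades sharing an index anticommute and cancel; the commuting (index-disjoint) pairs give grade-4 terms 2*c*c'*(blade product), which cancel blade by blade — e_{1234}: -\frac{1404928}{32890225} + \frac{1404928}{32890225} = 0; e_{1345}: \frac{4214784}{32890225} - \frac{4214784}{32890225} = 0; e_{2345}: -\frac{6322176}{32890225} + \frac{6322176}{32890225} = 0 — confirming B is simple. So B^2 = -\frac{49}{25}.
Answer: rotation, certificate B^2 = -\frac{49}{25}. Because -\frac{49}{25} is invariant under every versor sandwich, the classification follows from its sign alone.


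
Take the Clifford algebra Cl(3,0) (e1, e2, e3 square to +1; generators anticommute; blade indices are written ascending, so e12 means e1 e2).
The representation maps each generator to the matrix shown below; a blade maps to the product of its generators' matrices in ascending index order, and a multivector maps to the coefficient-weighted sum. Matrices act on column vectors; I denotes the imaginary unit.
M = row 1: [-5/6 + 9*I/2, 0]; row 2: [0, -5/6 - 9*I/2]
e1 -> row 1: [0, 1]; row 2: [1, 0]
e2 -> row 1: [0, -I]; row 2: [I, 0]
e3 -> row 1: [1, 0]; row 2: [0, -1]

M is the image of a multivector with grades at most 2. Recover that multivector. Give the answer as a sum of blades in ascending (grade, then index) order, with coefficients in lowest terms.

Method: 1, rho(e1), rho(e2), rho(e3) form a trace-orthogonal basis of the 2x2 complex matrices (tr(X Y) = 2 if X = Y, else 0), so M = m0*1 + m1*rho(e1) + m2*rho(e2) + m3*rho(e3) with m0 = tr(M)/2 = -5/6, m1 = tr(M rho(e1))/2 = 0, m2 = tr(M rho(e2))/2 = 0, m3 = tr(M rho(e3))/2 = 9*I/2.
Multiplying table entries, the bivector images are rho(e12) = I*rho(e3), rho(e13) = -I*rho(e2), rho(e23) = I*rho(e1); with real blade coefficients the real parts of m0..m3 are the coefficients of 1, e1, e2, e3 and the imaginary parts give the bivectors (e23: Im m1, e13: -Im m2, e12: Im m3).
Answer: -5/6 + 9/2*e12


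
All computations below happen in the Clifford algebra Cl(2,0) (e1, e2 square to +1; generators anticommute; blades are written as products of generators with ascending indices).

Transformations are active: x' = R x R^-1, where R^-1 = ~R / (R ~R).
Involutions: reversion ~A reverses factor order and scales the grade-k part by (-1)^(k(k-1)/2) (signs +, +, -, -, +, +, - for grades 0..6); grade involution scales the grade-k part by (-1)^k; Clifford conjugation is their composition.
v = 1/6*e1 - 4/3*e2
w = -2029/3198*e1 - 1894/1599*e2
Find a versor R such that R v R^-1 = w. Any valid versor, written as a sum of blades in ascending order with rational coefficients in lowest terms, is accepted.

Key observation: q(v) = q(w) = 65/36 (sandwiches preserve the norm), so R = v + w = -748/1599*e1 - 1342/533*e2 works whenever it is invertible — the component of v along it is kept and (v - w)/2 reverses, sending v to w.
Answer: -748/1599*e1 - 1342/533*e2


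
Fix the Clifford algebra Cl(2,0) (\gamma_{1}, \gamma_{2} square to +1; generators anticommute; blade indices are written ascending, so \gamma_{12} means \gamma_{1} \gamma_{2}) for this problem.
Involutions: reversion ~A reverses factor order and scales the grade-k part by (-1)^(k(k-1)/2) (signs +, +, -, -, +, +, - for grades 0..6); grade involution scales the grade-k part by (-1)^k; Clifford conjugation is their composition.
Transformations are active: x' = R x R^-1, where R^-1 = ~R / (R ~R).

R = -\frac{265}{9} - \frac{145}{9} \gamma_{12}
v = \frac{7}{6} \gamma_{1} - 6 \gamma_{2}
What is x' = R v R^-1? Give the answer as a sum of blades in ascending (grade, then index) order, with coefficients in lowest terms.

~R = -\frac{265}{9} + \frac{145}{9} \gamma_{12}, and R ~R = \frac{91250}{81}, so R^-1 = ~R / (\frac{91250}{81}).
R v = \frac{3365}{54} \gamma_{1} + \frac{10555}{54} \gamma_{2}
Answer: -\frac{8074}{1825} \gamma_{1} - \frac{46183}{10950} \gamma_{2}


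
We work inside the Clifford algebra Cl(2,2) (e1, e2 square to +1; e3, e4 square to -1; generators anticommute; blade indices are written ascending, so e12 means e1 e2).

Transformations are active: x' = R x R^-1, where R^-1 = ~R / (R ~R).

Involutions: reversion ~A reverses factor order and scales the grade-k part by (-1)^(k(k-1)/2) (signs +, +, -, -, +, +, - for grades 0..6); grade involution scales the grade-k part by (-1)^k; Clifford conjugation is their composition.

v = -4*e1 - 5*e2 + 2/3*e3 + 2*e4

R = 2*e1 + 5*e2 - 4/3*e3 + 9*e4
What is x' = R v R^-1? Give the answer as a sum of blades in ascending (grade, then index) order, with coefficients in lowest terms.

~R = 2*e1 + 5*e2 - 4/3*e3 + 9*e4, and R ~R = -484/9, so R^-1 = ~R / (-484/9).
R v = -451/9 + 10*e12 - 4*e13 + 40*e14 - 10/3*e23 + 55*e24 - 26/3*e34
Answer: 85/11*e1 + 315/22*e2 - 104/33*e3 + 325/22*e4


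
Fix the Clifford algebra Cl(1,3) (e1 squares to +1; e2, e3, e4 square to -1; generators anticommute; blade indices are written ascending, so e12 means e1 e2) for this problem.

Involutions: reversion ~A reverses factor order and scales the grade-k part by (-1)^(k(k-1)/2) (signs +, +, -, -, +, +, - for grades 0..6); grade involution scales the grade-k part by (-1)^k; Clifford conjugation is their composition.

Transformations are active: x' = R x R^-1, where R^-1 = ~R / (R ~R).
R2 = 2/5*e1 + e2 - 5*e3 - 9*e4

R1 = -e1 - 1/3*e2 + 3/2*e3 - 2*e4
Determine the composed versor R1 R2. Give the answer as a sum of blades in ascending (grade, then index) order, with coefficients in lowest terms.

Distribute over the terms of R1 (each basis-blade product reordered to ascending indices, repeated generators contracted through their squares):
(-e1) R2 = -2/5 - e12 + 5*e13 + 9*e14
(-1/3*e2) R2 = 1/3 + 2/15*e12 + 5/3*e23 + 3*e24
(3/2*e3) R2 = 15/2 - 3/5*e13 - 3/2*e23 - 27/2*e34
(-2*e4) R2 = -18 + 4/5*e14 + 2*e24 - 10*e34
Summing the partial products and collecting blades:
Answer: -317/30 - 13/15*e12 + 22/5*e13 + 49/5*e14 + 1/6*e23 + 5*e24 - 47/2*e34


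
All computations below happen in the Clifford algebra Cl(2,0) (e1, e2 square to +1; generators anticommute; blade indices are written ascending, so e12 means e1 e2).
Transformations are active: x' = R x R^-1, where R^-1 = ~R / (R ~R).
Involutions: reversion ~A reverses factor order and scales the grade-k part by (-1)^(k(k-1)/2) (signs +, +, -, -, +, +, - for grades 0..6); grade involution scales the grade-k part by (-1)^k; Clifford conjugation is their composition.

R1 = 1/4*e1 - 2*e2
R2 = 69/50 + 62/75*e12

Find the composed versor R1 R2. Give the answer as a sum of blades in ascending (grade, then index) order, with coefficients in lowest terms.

Distribute over the terms of R1 (each basis-blade product reordered to ascending indices, repeated generators contracted through their squares):
(1/4*e1) R2 = 69/200*e1 + 31/150*e2
(-2*e2) R2 = 124/75*e1 - 69/25*e2
Summing the partial products and collecting blades:
Answer: 1199/600*e1 - 383/150*e2


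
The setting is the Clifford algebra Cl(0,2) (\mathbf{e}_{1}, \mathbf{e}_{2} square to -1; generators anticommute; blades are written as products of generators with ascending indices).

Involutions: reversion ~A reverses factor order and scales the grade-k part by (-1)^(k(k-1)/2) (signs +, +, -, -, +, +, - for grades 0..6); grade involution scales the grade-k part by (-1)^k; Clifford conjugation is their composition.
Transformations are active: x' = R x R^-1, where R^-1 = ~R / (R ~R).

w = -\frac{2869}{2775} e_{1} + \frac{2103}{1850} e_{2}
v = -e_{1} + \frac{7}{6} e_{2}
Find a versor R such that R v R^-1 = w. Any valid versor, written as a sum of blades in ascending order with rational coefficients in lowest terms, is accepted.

Sketch: the shared square -\frac{85}{36} makes R = v + w = -\frac{5644}{2775} e_{1} + \frac{6392}{2775} e_{2} the natural versor; its sandwich fixes that direction, negates (v - w)/2, and sends v to w.
Answer: -\frac{5644}{2775} e_{1} + \frac{6392}{2775} e_{2}


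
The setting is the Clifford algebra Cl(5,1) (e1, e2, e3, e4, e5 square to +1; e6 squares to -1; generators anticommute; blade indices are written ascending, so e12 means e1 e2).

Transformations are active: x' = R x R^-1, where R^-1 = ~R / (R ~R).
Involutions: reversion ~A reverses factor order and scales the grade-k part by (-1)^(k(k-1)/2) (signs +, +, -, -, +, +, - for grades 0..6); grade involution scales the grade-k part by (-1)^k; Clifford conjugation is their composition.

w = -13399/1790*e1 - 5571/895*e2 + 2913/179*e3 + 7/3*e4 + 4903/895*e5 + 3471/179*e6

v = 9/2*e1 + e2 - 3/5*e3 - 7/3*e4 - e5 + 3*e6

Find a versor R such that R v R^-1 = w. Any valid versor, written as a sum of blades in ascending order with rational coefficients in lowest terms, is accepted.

R = v + w = -2672/895*e1 - 4676/895*e2 + 14028/895*e3 + 4008/895*e5 + 4008/179*e6 works: the equal norms (17149/900) guarantee its sandwich swaps v into w.
Answer: -2672/895*e1 - 4676/895*e2 + 14028/895*e3 + 4008/895*e5 + 4008/179*e6


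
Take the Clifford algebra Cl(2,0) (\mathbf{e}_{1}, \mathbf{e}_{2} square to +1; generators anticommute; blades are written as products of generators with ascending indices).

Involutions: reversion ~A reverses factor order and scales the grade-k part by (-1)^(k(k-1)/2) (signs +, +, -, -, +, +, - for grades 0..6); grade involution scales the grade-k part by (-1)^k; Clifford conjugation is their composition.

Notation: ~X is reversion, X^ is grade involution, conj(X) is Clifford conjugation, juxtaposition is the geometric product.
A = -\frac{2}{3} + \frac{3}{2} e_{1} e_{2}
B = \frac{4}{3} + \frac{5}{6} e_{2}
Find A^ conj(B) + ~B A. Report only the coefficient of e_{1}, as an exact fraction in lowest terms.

first term: -\frac{8}{9} - \frac{5}{4} e_{1} + \frac{5}{9} e_{2} + 2 e_{1} e_{2}
second term: -\frac{8}{9} - \frac{5}{4} e_{1} - \frac{5}{9} e_{2} + 2 e_{1} e_{2}
Answer: -\frac{5}{2}


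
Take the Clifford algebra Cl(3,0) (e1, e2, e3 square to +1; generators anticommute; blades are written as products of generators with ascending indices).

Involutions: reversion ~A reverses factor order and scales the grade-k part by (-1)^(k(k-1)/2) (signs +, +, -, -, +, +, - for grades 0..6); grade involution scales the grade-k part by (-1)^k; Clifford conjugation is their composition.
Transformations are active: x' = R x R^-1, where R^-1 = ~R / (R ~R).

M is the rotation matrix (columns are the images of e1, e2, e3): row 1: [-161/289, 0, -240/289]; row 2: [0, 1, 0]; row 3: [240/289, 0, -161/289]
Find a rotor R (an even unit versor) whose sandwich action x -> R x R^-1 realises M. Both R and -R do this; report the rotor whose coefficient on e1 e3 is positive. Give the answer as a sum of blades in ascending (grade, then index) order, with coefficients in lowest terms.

Method: write R = a + b12*e1 e2 + b13*e1 e3 + b23*e2 e3 with a^2 + b12^2 + b13^2 + b23^2 = 1 (so R^-1 = ~R). Expanding the columns R e_j ~R gives tr M = 4a^2 - 1 and, from the antisymmetric part, M21 - M12 = -4a*b12, M13 - M31 = 4a*b13, M32 - M23 = -4a*b23.
Here tr M = -33/289, so a^2 = (1 + tr M)/4 = 64/289 and a = ±8/17. Taking a = 8/17: M21 - M12 = 0, M13 - M31 = -480/289, M32 - M23 = 0, giving b12 = 0, b13 = -15/17, b23 = 0, i.e. R = 8/17 - 15/17*e1 e3.
Its e1 e3 coefficient is negative, so report the other preimage -R.
Answer: -8/17 + 15/17*e1 e3. Sheet selection: the two-to-one cover makes ±R indistinguishable at the matrix level (trace -33/289), so uniqueness comes from the required sign on e1 e3.


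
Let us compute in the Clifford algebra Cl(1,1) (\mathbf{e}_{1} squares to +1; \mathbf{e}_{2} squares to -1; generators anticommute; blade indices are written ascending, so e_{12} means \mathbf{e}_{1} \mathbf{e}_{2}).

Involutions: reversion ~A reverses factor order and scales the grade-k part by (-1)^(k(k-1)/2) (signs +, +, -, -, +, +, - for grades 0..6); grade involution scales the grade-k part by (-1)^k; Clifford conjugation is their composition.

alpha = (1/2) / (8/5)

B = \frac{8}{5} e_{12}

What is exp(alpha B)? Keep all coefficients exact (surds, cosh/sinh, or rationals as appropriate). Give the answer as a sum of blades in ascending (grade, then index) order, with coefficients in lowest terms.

B^2 = (\frac{8}{5})^2*(e_{12})^2 = \frac{64}{25}*(+1) = \frac{64}{25} (a basis 2-blade squares to minus the product of its generators' squares).
B^2 = \frac{64}{25} — a positive square means the series sums to a boost: l = \frac{8}{5}, alpha*l = \frac{1}{2}, so exp(alpha B) = cosh(\frac{1}{2}) + (sinh(\frac{1}{2})/(\frac{8}{5}))*B = \cosh{\left(\frac{1}{2} \right)} + (\frac{5 \sinh{\left(\frac{1}{2} \right)}}{8})*B.
Answer: \cosh{\left(\frac{1}{2} \right)} + \sinh{\left(\frac{1}{2} \right)} e_{12}


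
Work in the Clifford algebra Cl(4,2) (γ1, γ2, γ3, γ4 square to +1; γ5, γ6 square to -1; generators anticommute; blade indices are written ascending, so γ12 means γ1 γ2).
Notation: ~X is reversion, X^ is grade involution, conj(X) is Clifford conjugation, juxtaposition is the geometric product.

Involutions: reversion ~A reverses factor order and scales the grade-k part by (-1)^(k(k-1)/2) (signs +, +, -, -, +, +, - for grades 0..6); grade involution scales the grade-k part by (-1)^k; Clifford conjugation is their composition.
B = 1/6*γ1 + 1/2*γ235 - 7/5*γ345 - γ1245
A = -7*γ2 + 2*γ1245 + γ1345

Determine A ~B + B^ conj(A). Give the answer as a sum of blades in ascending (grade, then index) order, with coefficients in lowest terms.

first term: 2 + 7/5*γ1 + 7/6*γ12 - γ23 + 7/2*γ35 + 14/5*γ123 - 1/2*γ124 + γ134 - 7*γ145 - 1/3*γ245 - 1/6*γ345 - 49/5*γ2345
second term: 2 - 7/5*γ1 - 7/6*γ12 + γ23 - 7/2*γ35 + 14/5*γ123 - 1/2*γ124 + γ134 - 7*γ145 - 1/3*γ245 - 1/6*γ345 - 49/5*γ2345
Answer: 4 + 28/5*γ123 - γ124 + 2*γ134 - 14*γ145 - 2/3*γ245 - 1/3*γ345 - 98/5*γ2345


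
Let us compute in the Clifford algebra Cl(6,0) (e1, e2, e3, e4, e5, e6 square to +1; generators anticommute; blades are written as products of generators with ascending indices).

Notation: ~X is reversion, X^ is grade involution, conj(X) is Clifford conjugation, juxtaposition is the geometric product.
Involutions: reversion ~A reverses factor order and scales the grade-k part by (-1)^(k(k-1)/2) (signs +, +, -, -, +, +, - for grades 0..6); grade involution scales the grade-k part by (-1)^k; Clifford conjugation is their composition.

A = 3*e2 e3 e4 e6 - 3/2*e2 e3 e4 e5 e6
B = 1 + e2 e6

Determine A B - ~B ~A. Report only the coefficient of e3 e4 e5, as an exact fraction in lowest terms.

first term: -3*e3 e4 - 3/2*e3 e4 e5 + 3*e2 e3 e4 e6 - 3/2*e2 e3 e4 e5 e6
second term: 3*e3 e4 + 3/2*e3 e4 e5 + 3*e2 e3 e4 e6 - 3/2*e2 e3 e4 e5 e6
Answer: -3


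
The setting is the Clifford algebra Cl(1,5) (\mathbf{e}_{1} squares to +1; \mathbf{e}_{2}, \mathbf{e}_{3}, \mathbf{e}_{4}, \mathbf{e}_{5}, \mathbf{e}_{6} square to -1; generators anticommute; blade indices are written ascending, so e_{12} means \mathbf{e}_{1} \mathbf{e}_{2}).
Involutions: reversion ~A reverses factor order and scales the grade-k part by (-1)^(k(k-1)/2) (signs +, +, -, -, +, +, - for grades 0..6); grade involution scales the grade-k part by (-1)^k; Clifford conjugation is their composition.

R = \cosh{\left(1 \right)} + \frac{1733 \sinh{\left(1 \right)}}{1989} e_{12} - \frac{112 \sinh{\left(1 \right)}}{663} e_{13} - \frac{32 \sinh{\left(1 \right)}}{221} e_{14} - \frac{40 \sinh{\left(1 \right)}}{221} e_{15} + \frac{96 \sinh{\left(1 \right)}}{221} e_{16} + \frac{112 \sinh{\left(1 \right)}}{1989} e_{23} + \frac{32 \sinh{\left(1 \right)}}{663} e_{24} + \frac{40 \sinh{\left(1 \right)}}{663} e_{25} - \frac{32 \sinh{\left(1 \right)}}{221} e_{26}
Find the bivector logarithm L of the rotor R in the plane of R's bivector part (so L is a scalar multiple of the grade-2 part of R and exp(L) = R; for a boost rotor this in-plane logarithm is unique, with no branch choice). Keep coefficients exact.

The scalar part of R is \cosh{\left(1 \right)}, so cosh pins the rapidity up to sign — the sign comes from the bivector part; dividing that part by sinh of the rapidity yields the plane, and the in-plane L = rapidity * plane is unique because the two sign choices cancel.
Concretely: cosh(rapidity) = \cosh{\left(1 \right)} gives rapidity = ±1, and since rapidity/sinh(rapidity) is even the sign is immaterial: L = (rapidity/sinh(rapidity)) * <R>_2 = (\frac{1}{\sinh{\left(1 \right)}}) * <R>_2.
Answer: \frac{1733}{1989} e_{12} - \frac{112}{663} e_{13} - \frac{32}{221} e_{14} - \frac{40}{221} e_{15} + \frac{96}{221} e_{16} + \frac{112}{1989} e_{23} + \frac{32}{663} e_{24} + \frac{40}{663} e_{25} - \frac{32}{221} e_{26}


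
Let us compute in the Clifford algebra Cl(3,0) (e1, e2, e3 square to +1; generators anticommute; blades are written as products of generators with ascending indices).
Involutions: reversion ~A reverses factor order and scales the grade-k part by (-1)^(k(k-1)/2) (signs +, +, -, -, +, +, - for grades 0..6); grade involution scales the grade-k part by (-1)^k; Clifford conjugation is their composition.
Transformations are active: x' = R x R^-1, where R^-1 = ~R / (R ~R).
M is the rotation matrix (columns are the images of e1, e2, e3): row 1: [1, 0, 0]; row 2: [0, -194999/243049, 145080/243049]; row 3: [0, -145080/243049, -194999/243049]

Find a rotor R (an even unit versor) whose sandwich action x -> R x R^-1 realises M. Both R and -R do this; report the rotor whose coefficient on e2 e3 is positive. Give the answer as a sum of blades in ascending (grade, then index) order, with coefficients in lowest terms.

Method: write R = a + b12*e1 e2 + b13*e1 e3 + b23*e2 e3 with a^2 + b12^2 + b13^2 + b23^2 = 1 (so R^-1 = ~R). Expanding the columns R e_j ~R gives tr M = 4a^2 - 1 and, from the antisymmetric part, M21 - M12 = -4a*b12, M13 - M31 = 4a*b13, M32 - M23 = -4a*b23.
Here tr M = -146949/243049, so a^2 = (1 + tr M)/4 = 24025/243049 and a = ±155/493. Taking a = 155/493: M21 - M12 = 0, M13 - M31 = 0, M32 - M23 = -290160/243049, giving b12 = 0, b13 = 0, b23 = 468/493, i.e. R = 155/493 + 468/493*e2 e3.
Its e2 e3 coefficient is already positive.
Answer: 155/493 + 468/493*e2 e3. Uniqueness: Spin(3) -> SO(3) maps R and -R to the same rotation of trace -146949/243049; fixing the sign of the e2 e3 coefficient removes the ambiguity.


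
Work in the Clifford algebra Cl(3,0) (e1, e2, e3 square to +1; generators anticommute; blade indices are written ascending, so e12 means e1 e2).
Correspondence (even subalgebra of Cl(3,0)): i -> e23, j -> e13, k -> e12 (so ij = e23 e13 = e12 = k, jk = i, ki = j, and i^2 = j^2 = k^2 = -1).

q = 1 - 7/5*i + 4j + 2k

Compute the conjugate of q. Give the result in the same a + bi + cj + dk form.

In blades: q = 1 + 2*e12 + 4*e13 - 7/5*e23.
Quaternion conjugation is reversion on the even subalgebra: the scalar is fixed and every grade-2 blade flips sign, giving 1 - 2*e12 - 4*e13 + 7/5*e23; translating back:
Answer: 1 + 7/5*i - 4j - 2k


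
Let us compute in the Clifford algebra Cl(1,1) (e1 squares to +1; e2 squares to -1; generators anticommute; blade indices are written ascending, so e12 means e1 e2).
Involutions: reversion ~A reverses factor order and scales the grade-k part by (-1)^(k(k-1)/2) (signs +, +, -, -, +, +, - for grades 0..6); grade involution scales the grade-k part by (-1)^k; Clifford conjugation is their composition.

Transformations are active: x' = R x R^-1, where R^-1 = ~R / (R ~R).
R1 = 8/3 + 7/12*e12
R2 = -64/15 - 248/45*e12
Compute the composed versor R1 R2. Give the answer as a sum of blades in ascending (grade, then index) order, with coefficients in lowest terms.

Distribute over the terms of R1 (each basis-blade product reordered to ascending indices, repeated generators contracted through their squares):
(8/3) R2 = -512/45 - 1984/135*e12
(7/12*e12) R2 = -434/135 - 112/45*e12
Summing the partial products and collecting blades:
Answer: -394/27 - 464/27*e12


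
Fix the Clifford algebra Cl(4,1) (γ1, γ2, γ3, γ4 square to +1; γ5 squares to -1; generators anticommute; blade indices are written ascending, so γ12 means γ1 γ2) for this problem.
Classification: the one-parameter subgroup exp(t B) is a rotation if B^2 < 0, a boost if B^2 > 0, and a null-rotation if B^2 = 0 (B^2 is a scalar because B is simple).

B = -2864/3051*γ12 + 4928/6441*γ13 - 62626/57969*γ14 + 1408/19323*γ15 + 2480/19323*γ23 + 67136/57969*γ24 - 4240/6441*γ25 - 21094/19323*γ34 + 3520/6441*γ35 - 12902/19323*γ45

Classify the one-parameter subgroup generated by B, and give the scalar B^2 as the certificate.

B^2 term by term: the squares give (-2864/3051)^2*(γ12)^2 + (4928/6441)^2*(γ13)^2 + (-62626/57969)^2*(γ14)^2 + (1408/19323)^2*(γ15)^2 + (2480/19323)^2*(γ23)^2 + (67136/57969)^2*(γ24)^2 + (-4240/6441)^2*(γ25)^2 + (-21094/19323)^2*(γ34)^2 + (3520/6441)^2*(γ35)^2 + (-12902/19323)^2*(γ45)^2 = 8202496/9308601*(-1) + 24285184/41486481*(-1) + 3922015876/3360404961*(-1) + 1982464/373378329*(+1) + 6150400/373378329*(-1) + 4507242496/3360404961*(-1) + 17977600/41486481*(+1) + 444956836/373378329*(-1) + 12390400/41486481*(+1) + 166461604/373378329*(+1) = -4 (each basis 2-blade squares to minus the product of its generators' squares); cross terms between blades sharing an index anticommute and cancel; the commuting (index-disjoint) pairs give grade-4 terms 2*c*c'*(blade product), which cancel blade by blade — γ1234: 120826432/58954473 - 661692416/373378329 - 310624960/1120134987 = 0; γ1235: -20162560/19651491 + 41789440/41486481 + 6983680/373378329 = 0; γ1245: 73902656/58954473 - 531068480/373378329 + 189054976/1120134987 = 0; γ1345: -127162112/124459443 + 440887040/373378329 - 59400704/373378329 = 0; γ2345: -63993920/373378329 - 472637440/373378329 + 178877120/124459443 = 0 — confirming B is simple. So B^2 = -4.
Answer: rotation, certificate B^2 = -4. No conjugation can change B^2 = -4; the sign gives the class.


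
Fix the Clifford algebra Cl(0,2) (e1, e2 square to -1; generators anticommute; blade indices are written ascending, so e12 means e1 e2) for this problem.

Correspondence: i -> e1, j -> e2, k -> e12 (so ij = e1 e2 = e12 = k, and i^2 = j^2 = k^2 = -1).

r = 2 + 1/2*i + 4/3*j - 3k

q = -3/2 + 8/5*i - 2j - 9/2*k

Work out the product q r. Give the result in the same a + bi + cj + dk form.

In blades: q = -3/2 + 8/5*e1 - 2*e2 - 9/2*e12, r = 2 + 1/2*e1 + 4/3*e2 - 3*e12.
Distribute q over r term by term (generator squares from the signature, products reordered to ascending indices): (-3/2)*r = -3 - 3/4*e1 - 2*e2 + 9/2*e12; (8/5*e1)*r = -4/5 + 16/5*e1 + 24/5*e2 + 32/15*e12; (-2*e2)*r = 8/3 + 6*e1 - 4*e2 + e12; (-9/2*e12)*r = -27/2 + 6*e1 - 9/4*e2 - 9*e12.
Sum: -439/30 + 289/20*e1 - 69/20*e2 - 41/30*e12; translating back through the correspondence:
Answer: -439/30 + 289/20*i - 69/20*j - 41/30*k


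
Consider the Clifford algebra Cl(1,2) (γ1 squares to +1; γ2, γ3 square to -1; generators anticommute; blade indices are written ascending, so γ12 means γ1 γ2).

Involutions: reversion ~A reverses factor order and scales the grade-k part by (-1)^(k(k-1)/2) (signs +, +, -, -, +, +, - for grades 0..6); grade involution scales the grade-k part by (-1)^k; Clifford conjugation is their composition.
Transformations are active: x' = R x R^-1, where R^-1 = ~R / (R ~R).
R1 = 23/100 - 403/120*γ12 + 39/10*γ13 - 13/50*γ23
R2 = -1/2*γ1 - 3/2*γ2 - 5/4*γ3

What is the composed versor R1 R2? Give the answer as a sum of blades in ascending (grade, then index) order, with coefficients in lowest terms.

Distribute over the terms of R2 (each basis-blade product reordered to ascending indices, repeated generators contracted through their squares):
R1 (-1/2*γ1) = -23/200*γ1 - 403/240*γ2 + 39/20*γ3 + 13/100*γ123
R1 (-3/2*γ2) = -403/80*γ1 - 69/200*γ2 + 39/100*γ3 + 117/20*γ123
R1 (-5/4*γ3) = 39/8*γ1 - 13/40*γ2 - 23/80*γ3 + 403/96*γ123
Summing the partial products and collecting blades:
Answer: -111/400*γ1 - 2819/1200*γ2 + 821/400*γ3 + 24427/2400*γ123


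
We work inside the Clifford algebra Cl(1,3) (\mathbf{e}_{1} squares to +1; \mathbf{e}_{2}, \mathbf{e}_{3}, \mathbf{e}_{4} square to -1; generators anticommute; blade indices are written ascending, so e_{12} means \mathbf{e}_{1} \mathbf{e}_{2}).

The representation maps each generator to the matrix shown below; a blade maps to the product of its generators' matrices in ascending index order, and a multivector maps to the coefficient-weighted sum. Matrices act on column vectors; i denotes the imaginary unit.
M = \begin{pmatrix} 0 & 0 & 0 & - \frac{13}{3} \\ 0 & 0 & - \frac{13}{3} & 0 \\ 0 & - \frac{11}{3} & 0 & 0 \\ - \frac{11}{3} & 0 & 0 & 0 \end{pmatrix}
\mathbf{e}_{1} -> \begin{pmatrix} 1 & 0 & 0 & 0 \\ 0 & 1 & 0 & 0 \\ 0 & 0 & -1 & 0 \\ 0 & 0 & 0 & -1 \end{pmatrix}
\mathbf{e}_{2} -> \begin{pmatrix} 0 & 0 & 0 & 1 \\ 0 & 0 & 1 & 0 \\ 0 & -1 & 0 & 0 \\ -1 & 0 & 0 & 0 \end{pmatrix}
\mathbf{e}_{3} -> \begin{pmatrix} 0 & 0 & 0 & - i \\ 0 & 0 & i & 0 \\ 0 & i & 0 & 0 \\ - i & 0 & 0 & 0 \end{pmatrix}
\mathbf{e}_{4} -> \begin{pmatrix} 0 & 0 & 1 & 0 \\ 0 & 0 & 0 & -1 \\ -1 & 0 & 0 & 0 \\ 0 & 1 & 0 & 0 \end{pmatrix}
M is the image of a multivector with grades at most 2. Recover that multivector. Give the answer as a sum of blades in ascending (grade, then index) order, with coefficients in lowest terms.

Method: the blade images are trace-orthogonal — tr(rho(e_A) rho(e_B)^-1) = 4 if A = B and 0 otherwise — and rho(e_A)^-1 = (e_A)^2 * rho(e_A) with (e_A)^2 = +1 or -1, so the coefficient of e_A in the preimage is (e_A)^2 * tr(M rho(e_A))/4.
Nonzero projections over blades of grade <= 2: e_{2}: (e_{2})^2 = -1, tr(M rho(e_{2})) = \frac{4}{3}, coefficient -\frac{1}{3}; e_{12}: (e_{12})^2 = +1, tr(M rho(e_{12})) = -16, coefficient -4. Every other blade of grade <= 2 projects to 0.
Answer: -\frac{1}{3} e_{2} - 4 e_{12}
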